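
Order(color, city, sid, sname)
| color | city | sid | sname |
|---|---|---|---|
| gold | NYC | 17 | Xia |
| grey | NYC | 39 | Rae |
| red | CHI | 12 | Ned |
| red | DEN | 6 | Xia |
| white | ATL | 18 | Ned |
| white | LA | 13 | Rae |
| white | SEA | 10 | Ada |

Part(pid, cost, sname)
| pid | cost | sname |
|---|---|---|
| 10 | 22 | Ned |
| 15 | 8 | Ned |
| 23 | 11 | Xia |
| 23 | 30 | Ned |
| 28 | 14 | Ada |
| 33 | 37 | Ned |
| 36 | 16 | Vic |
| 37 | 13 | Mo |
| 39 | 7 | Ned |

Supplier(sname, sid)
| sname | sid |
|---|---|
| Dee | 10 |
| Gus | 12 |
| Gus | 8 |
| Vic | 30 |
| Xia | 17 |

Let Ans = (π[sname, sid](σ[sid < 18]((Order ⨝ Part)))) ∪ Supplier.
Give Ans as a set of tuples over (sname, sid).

{(Ada, 10), (Dee, 10), (Gus, 12), (Gus, 8), (Ned, 12), (Vic, 30), (Xia, 17), (Xia, 6)}

Order ⋈ Part (natural join on sname): {(gold, NYC, 17, Xia, 23, 11), (red, CHI, 12, Ned, 10, 22), (red, CHI, 12, Ned, 15, 8), (red, CHI, 12, Ned, 23, 30), (red, CHI, 12, Ned, 33, 37), (red, CHI, 12, Ned, 39, 7), (red, DEN, 6, Xia, 23, 11), (white, ATL, 18, Ned, 10, 22), (white, ATL, 18, Ned, 15, 8), (white, ATL, 18, Ned, 23, 30), (white, ATL, 18, Ned, 33, 37), (white, ATL, 18, Ned, 39, 7), (white, SEA, 10, Ada, 28, 14)}
Apply σ_{sid < 18}; surviving tuples: {(gold, NYC, 17, Xia, 23, 11), (red, CHI, 12, Ned, 10, 22), (red, CHI, 12, Ned, 15, 8), (red, CHI, 12, Ned, 23, 30), (red, CHI, 12, Ned, 33, 37), (red, CHI, 12, Ned, 39, 7), (red, DEN, 6, Xia, 23, 11), (white, SEA, 10, Ada, 28, 14)}
Keep only column(s) sname, sid (4 duplicate(s) eliminated): {(Ada, 10), (Ned, 12), (Xia, 17), (Xia, 6)}
Union: {(Ada, 10), (Ned, 12), (Xia, 17), (Xia, 6)} with {(Dee, 10), (Gus, 12), (Gus, 8), (Vic, 30), (Xia, 17)} → {(Ada, 10), (Dee, 10), (Gus, 12), (Gus, 8), (Ned, 12), (Vic, 30), (Xia, 17), (Xia, 6)}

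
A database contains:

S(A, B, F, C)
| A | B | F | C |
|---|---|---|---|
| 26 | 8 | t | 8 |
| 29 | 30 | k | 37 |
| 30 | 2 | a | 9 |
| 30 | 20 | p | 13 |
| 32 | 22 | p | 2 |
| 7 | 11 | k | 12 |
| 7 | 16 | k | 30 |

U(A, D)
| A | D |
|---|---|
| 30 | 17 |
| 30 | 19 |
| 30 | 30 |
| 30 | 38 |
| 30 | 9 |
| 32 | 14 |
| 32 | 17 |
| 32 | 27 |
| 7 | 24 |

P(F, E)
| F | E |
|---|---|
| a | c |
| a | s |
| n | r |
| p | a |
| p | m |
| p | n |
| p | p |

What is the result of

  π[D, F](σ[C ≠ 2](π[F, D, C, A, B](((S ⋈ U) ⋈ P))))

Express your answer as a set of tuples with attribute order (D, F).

Joining S and U on A yields {(30, 2, a, 9, 17), (30, 2, a, 9, 19), (30, 2, a, 9, 30), (30, 2, a, 9, 38), (30, 2, a, 9, 9), (30, 20, p, 13, 17), (30, 20, p, 13, 19), (30, 20, p, 13, 30), (30, 20, p, 13, 38), (30, 20, p, 13, 9), (32, 22, p, 2, 14), (32, 22, p, 2, 17), (32, 22, p, 2, 27), (7, 11, k, 12, 24), (7, 16, k, 30, 24)}.
Joining (S ⋈ U) and P on F yields {(30, 2, a, 9, 17, c), (30, 2, a, 9, 17, s), (30, 2, a, 9, 19, c), (30, 2, a, 9, 19, s), (30, 2, a, 9, 30, c), (30, 2, a, 9, 30, s), (30, 2, a, 9, 38, c), (30, 2, a, 9, 38, s), (30, 2, a, 9, 9, c), (30, 2, a, 9, 9, s), (30, 20, p, 13, 17, a), (30, 20, p, 13, 17, m), (30, 20, p, 13, 17, n), (30, 20, p, 13, 17, p), (30, 20, p, 13, 19, a), (30, 20, p, 13, 19, m), (30, 20, p, 13, 19, n), (30, 20, p, 13, 19, p), (30, 20, p, 13, 30, a), (30, 20, p, 13, 30, m), (30, 20, p, 13, 30, n), (30, 20, p, 13, 30, p), (30, 20, p, 13, 38, a), (30, 20, p, 13, 38, m), (30, 20, p, 13, 38, n), (30, 20, p, 13, 38, p), (30, 20, p, 13, 9, a), (30, 20, p, 13, 9, m), (30, 20, p, 13, 9, n), (30, 20, p, 13, 9, p), (32, 22, p, 2, 14, a), (32, 22, p, 2, 14, m), (32, 22, p, 2, 14, n), (32, 22, p, 2, 14, p), (32, 22, p, 2, 17, a), (32, 22, p, 2, 17, m), (32, 22, p, 2, 17, n), (32, 22, p, 2, 17, p), (32, 22, p, 2, 27, a), (32, 22, p, 2, 27, m), (32, 22, p, 2, 27, n), (32, 22, p, 2, 27, p)}.
Keep only column(s) F, D, C, A, B (29 duplicate(s) eliminated): {(a, 17, 9, 30, 2), (a, 19, 9, 30, 2), (a, 30, 9, 30, 2), (a, 38, 9, 30, 2), (a, 9, 9, 30, 2), (p, 14, 2, 32, 22), (p, 17, 13, 30, 20), (p, 17, 2, 32, 22), (p, 19, 13, 30, 20), (p, 27, 2, 32, 22), (p, 30, 13, 30, 20), (p, 38, 13, 30, 20), (p, 9, 13, 30, 20)}
σ[C ≠ 2]: keep tuples satisfying C ≠ 2 → {(a, 17, 9, 30, 2), (a, 19, 9, 30, 2), (a, 30, 9, 30, 2), (a, 38, 9, 30, 2), (a, 9, 9, 30, 2), (p, 17, 13, 30, 20), (p, 19, 13, 30, 20), (p, 30, 13, 30, 20), (p, 38, 13, 30, 20), (p, 9, 13, 30, 20)}
Keep only column(s) D, F: {(17, a), (17, p), (19, a), (19, p), (30, a), (30, p), (38, a), (38, p), (9, a), (9, p)}

{(17, a), (17, p), (19, a), (19, p), (30, a), (30, p), (38, a), (38, p), (9, a), (9, p)}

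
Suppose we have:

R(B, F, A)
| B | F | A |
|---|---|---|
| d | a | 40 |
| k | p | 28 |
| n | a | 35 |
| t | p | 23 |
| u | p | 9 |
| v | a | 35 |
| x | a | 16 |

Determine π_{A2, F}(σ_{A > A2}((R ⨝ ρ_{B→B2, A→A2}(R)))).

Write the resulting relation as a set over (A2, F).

ρ[B→B2, A→A2]: schema becomes (B2, F, A2); tuples unchanged.
R ⋈ ρ_{B→B2, A→A2}(R) (natural join on F): {(d, a, 40, d, 40), (d, a, 40, n, 35), (d, a, 40, v, 35), (d, a, 40, x, 16), (k, p, 28, k, 28), (k, p, 28, t, 23), (k, p, 28, u, 9), (n, a, 35, d, 40), (n, a, 35, n, 35), (n, a, 35, v, 35), (n, a, 35, x, 16), (t, p, 23, k, 28), (t, p, 23, t, 23), (t, p, 23, u, 9), (u, p, 9, k, 28), (u, p, 9, t, 23), (u, p, 9, u, 9), (v, a, 35, d, 40), (v, a, 35, n, 35), (v, a, 35, v, 35), (v, a, 35, x, 16), (x, a, 16, d, 40), (x, a, 16, n, 35), (x, a, 16, v, 35), (x, a, 16, x, 16)}
Selection A > A2: {(d, a, 40, n, 35), (d, a, 40, v, 35), (d, a, 40, x, 16), (k, p, 28, t, 23), (k, p, 28, u, 9), (n, a, 35, x, 16), (t, p, 23, u, 9), (v, a, 35, x, 16)}
Projecting to A2, F (4 duplicate(s) eliminated): {(16, a), (23, p), (35, a), (9, p)}

{(16, a), (23, p), (35, a), (9, p)}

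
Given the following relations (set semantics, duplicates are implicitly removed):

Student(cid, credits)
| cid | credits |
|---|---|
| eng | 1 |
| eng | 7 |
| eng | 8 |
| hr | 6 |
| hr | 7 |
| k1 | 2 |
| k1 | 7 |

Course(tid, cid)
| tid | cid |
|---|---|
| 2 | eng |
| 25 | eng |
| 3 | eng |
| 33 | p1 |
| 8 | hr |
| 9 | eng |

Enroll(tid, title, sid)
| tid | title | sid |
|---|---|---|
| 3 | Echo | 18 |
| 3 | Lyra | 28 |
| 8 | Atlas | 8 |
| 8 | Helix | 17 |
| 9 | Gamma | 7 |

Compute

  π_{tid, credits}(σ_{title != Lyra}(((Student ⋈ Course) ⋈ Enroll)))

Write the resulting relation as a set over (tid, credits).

Student ⋈ Course (natural join on cid): {(eng, 1, 2), (eng, 1, 25), (eng, 1, 3), (eng, 1, 9), (eng, 7, 2), (eng, 7, 25), (eng, 7, 3), (eng, 7, 9), (eng, 8, 2), (eng, 8, 25), (eng, 8, 3), (eng, 8, 9), (hr, 6, 8), (hr, 7, 8)}
(Student ⋈ Course) ⋈ Enroll (natural join on tid): {(eng, 1, 3, Echo, 18), (eng, 1, 3, Lyra, 28), (eng, 1, 9, Gamma, 7), (eng, 7, 3, Echo, 18), (eng, 7, 3, Lyra, 28), (eng, 7, 9, Gamma, 7), (eng, 8, 3, Echo, 18), (eng, 8, 3, Lyra, 28), (eng, 8, 9, Gamma, 7), (hr, 6, 8, Atlas, 8), (hr, 6, 8, Helix, 17), (hr, 7, 8, Atlas, 8), (hr, 7, 8, Helix, 17)}
Filtering on title != Lyra leaves {(eng, 1, 3, Echo, 18), (eng, 1, 9, Gamma, 7), (eng, 7, 3, Echo, 18), (eng, 7, 9, Gamma, 7), (eng, 8, 3, Echo, 18), (eng, 8, 9, Gamma, 7), (hr, 6, 8, Atlas, 8), (hr, 6, 8, Helix, 17), (hr, 7, 8, Atlas, 8), (hr, 7, 8, Helix, 17)}.
Projecting to tid, credits (2 duplicate(s) eliminated): {(3, 1), (3, 7), (3, 8), (8, 6), (8, 7), (9, 1), (9, 7), (9, 8)}

{(3, 1), (3, 7), (3, 8), (8, 6), (8, 7), (9, 1), (9, 7), (9, 8)}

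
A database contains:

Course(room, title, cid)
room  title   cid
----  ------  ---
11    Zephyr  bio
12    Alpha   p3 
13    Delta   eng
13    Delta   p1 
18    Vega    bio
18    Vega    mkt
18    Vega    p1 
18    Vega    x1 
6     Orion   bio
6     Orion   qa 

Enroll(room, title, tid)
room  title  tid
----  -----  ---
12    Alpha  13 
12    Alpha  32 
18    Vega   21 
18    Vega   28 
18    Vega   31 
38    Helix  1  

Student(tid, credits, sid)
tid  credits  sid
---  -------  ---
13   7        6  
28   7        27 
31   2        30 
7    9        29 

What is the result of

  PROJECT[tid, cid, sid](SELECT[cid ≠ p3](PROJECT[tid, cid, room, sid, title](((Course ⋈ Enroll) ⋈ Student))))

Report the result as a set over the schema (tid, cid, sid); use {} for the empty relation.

{(28, bio, 27), (28, mkt, 27), (28, p1, 27), (28, x1, 27), (31, bio, 30), (31, mkt, 30), (31, p1, 30), (31, x1, 30)}

Natural join on room, title: {(12, Alpha, p3, 13), (12, Alpha, p3, 32), (18, Vega, bio, 21), (18, Vega, bio, 28), (18, Vega, bio, 31), (18, Vega, mkt, 21), (18, Vega, mkt, 28), (18, Vega, mkt, 31), (18, Vega, p1, 21), (18, Vega, p1, 28), (18, Vega, p1, 31), (18, Vega, x1, 21), (18, Vega, x1, 28), (18, Vega, x1, 31)}
Natural join on tid: {(12, Alpha, p3, 13, 7, 6), (18, Vega, bio, 28, 7, 27), (18, Vega, bio, 31, 2, 30), (18, Vega, mkt, 28, 7, 27), (18, Vega, mkt, 31, 2, 30), (18, Vega, p1, 28, 7, 27), (18, Vega, p1, 31, 2, 30), (18, Vega, x1, 28, 7, 27), (18, Vega, x1, 31, 2, 30)}
π_{tid, cid, room, sid, title} gives {(13, p3, 12, 6, Alpha), (28, bio, 18, 27, Vega), (28, mkt, 18, 27, Vega), (28, p1, 18, 27, Vega), (28, x1, 18, 27, Vega), (31, bio, 18, 30, Vega), (31, mkt, 18, 30, Vega), (31, p1, 18, 30, Vega), (31, x1, 18, 30, Vega)}.
Filtering on cid ≠ p3 leaves {(28, bio, 18, 27, Vega), (28, mkt, 18, 27, Vega), (28, p1, 18, 27, Vega), (28, x1, 18, 27, Vega), (31, bio, 18, 30, Vega), (31, mkt, 18, 30, Vega), (31, p1, 18, 30, Vega), (31, x1, 18, 30, Vega)}.
π_{tid, cid, sid} gives {(28, bio, 27), (28, mkt, 27), (28, p1, 27), (28, x1, 27), (31, bio, 30), (31, mkt, 30), (31, p1, 30), (31, x1, 30)}.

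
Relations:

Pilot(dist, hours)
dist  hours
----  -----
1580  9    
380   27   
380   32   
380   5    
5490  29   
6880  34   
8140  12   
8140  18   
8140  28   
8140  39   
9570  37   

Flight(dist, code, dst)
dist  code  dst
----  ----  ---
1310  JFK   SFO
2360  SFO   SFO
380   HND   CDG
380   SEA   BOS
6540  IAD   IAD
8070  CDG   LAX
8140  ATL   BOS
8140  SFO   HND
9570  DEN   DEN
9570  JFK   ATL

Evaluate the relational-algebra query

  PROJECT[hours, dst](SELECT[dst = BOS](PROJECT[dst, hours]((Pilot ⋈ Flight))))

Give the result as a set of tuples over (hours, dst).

{(12, BOS), (18, BOS), (27, BOS), (28, BOS), (32, BOS), (39, BOS), (5, BOS)}

Joining Pilot and Flight on dist yields {(380, 27, HND, CDG), (380, 27, SEA, BOS), (380, 32, HND, CDG), (380, 32, SEA, BOS), (380, 5, HND, CDG), (380, 5, SEA, BOS), (8140, 12, ATL, BOS), (8140, 12, SFO, HND), (8140, 18, ATL, BOS), (8140, 18, SFO, HND), (8140, 28, ATL, BOS), (8140, 28, SFO, HND), (8140, 39, ATL, BOS), (8140, 39, SFO, HND), (9570, 37, DEN, DEN), (9570, 37, JFK, ATL)}.
Keep only column(s) dst, hours: {(ATL, 37), (BOS, 12), (BOS, 18), (BOS, 27), (BOS, 28), (BOS, 32), (BOS, 39), (BOS, 5), (CDG, 27), (CDG, 32), (CDG, 5), (DEN, 37), (HND, 12), (HND, 18), (HND, 28), (HND, 39)}
Selection dst = BOS: {(BOS, 12), (BOS, 18), (BOS, 27), (BOS, 28), (BOS, 32), (BOS, 39), (BOS, 5)}
Keep only column(s) hours, dst: {(12, BOS), (18, BOS), (27, BOS), (28, BOS), (32, BOS), (39, BOS), (5, BOS)}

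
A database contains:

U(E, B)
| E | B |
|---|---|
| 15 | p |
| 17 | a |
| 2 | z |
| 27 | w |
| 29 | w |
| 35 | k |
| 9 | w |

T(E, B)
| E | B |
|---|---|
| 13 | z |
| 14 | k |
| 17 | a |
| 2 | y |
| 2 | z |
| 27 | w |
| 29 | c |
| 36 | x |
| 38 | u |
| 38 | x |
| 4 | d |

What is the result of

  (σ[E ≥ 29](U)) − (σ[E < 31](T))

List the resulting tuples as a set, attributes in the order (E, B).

σ[E ≥ 29]: keep tuples satisfying E ≥ 29 → {(29, w), (35, k)}
σ[E < 31]: keep tuples satisfying E < 31 → {(13, z), (14, k), (17, a), (2, y), (2, z), (27, w), (29, c), (4, d)}
Difference: {(29, w), (35, k)} with {(13, z), (14, k), (17, a), (2, y), (2, z), (27, w), (29, c), (4, d)} → {(29, w), (35, k)}

{(29, w), (35, k)}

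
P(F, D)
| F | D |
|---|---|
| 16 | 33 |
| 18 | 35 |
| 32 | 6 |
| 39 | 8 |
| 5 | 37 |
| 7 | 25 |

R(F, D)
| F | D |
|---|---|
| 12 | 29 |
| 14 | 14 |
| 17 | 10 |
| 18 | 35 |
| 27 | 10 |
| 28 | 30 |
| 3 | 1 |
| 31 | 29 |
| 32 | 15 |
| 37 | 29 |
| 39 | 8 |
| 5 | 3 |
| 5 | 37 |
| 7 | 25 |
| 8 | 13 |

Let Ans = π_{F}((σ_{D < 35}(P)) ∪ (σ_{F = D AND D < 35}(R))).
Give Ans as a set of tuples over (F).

{14, 16, 32, 39, 7}

Selection D < 35: {(16, 33), (32, 6), (39, 8), (7, 25)}
Selection F = D AND D < 35: {(14, 14)}
Union: {(16, 33), (32, 6), (39, 8), (7, 25)} with {(14, 14)} → {(14, 14), (16, 33), (32, 6), (39, 8), (7, 25)}
π_{F} gives {14, 16, 32, 39, 7}.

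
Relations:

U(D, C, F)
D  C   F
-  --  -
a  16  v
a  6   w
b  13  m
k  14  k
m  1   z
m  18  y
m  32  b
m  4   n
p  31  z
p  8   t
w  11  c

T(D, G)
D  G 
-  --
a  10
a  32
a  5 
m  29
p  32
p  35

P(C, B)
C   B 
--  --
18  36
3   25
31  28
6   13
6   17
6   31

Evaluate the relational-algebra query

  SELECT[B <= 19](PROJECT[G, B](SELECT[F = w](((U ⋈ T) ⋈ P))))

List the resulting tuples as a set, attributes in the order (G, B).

U ⋈ T (natural join on D): {(a, 16, v, 10), (a, 16, v, 32), (a, 16, v, 5), (a, 6, w, 10), (a, 6, w, 32), (a, 6, w, 5), (m, 1, z, 29), (m, 18, y, 29), (m, 32, b, 29), (m, 4, n, 29), (p, 31, z, 32), (p, 31, z, 35), (p, 8, t, 32), (p, 8, t, 35)}
(U ⋈ T) ⋈ P (natural join on C): {(a, 6, w, 10, 13), (a, 6, w, 10, 17), (a, 6, w, 10, 31), (a, 6, w, 32, 13), (a, 6, w, 32, 17), (a, 6, w, 32, 31), (a, 6, w, 5, 13), (a, 6, w, 5, 17), (a, 6, w, 5, 31), (m, 18, y, 29, 36), (p, 31, z, 32, 28), (p, 31, z, 35, 28)}
Selection F = w: {(a, 6, w, 10, 13), (a, 6, w, 10, 17), (a, 6, w, 10, 31), (a, 6, w, 32, 13), (a, 6, w, 32, 17), (a, 6, w, 32, 31), (a, 6, w, 5, 13), (a, 6, w, 5, 17), (a, 6, w, 5, 31)}
π[G, B]: project onto (G, B) → {(10, 13), (10, 17), (10, 31), (32, 13), (32, 17), (32, 31), (5, 13), (5, 17), (5, 31)}
Selection B <= 19: {(10, 13), (10, 17), (32, 13), (32, 17), (5, 13), (5, 17)}

{(10, 13), (10, 17), (32, 13), (32, 17), (5, 13), (5, 17)}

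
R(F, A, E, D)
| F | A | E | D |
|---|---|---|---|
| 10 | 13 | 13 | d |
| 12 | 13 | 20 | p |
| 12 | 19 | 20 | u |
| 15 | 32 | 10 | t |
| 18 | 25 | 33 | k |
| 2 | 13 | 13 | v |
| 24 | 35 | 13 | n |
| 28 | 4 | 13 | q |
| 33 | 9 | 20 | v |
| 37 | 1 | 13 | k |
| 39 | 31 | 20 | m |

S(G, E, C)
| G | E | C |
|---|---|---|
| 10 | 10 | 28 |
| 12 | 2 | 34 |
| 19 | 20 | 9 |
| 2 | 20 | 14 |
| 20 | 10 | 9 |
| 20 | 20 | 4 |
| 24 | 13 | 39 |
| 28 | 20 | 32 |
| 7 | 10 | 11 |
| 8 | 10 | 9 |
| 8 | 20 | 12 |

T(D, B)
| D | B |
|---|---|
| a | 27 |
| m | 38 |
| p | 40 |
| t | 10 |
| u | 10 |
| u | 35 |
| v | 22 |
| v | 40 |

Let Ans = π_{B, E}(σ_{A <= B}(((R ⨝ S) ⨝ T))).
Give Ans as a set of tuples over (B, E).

{(22, 13), (22, 20), (35, 20), (38, 20), (40, 13), (40, 20)}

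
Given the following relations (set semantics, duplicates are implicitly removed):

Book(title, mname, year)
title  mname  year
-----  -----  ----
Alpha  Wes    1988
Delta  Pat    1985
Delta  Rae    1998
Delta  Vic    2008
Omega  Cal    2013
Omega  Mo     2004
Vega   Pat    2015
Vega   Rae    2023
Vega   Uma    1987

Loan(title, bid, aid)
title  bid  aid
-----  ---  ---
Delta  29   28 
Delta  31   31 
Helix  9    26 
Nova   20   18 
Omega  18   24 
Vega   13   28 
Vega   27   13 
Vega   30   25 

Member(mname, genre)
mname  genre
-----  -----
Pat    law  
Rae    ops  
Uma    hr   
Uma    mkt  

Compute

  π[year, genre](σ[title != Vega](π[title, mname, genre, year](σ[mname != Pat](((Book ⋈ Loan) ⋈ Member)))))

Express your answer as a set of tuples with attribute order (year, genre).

{(1998, ops)}

Book ⋈ Loan (natural join on title): {(Delta, Pat, 1985, 29, 28), (Delta, Pat, 1985, 31, 31), (Delta, Rae, 1998, 29, 28), (Delta, Rae, 1998, 31, 31), (Delta, Vic, 2008, 29, 28), (Delta, Vic, 2008, 31, 31), (Omega, Cal, 2013, 18, 24), (Omega, Mo, 2004, 18, 24), (Vega, Pat, 2015, 13, 28), (Vega, Pat, 2015, 27, 13), (Vega, Pat, 2015, 30, 25), (Vega, Rae, 2023, 13, 28), (Vega, Rae, 2023, 27, 13), (Vega, Rae, 2023, 30, 25), (Vega, Uma, 1987, 13, 28), (Vega, Uma, 1987, 27, 13), (Vega, Uma, 1987, 30, 25)}
(Book ⋈ Loan) ⋈ Member (natural join on mname): {(Delta, Pat, 1985, 29, 28, law), (Delta, Pat, 1985, 31, 31, law), (Delta, Rae, 1998, 29, 28, ops), (Delta, Rae, 1998, 31, 31, ops), (Vega, Pat, 2015, 13, 28, law), (Vega, Pat, 2015, 27, 13, law), (Vega, Pat, 2015, 30, 25, law), (Vega, Rae, 2023, 13, 28, ops), (Vega, Rae, 2023, 27, 13, ops), (Vega, Rae, 2023, 30, 25, ops), (Vega, Uma, 1987, 13, 28, hr), (Vega, Uma, 1987, 13, 28, mkt), (Vega, Uma, 1987, 27, 13, hr), (Vega, Uma, 1987, 27, 13, mkt), (Vega, Uma, 1987, 30, 25, hr), (Vega, Uma, 1987, 30, 25, mkt)}
σ[mname != Pat]: keep tuples satisfying mname != Pat → {(Delta, Rae, 1998, 29, 28, ops), (Delta, Rae, 1998, 31, 31, ops), (Vega, Rae, 2023, 13, 28, ops), (Vega, Rae, 2023, 27, 13, ops), (Vega, Rae, 2023, 30, 25, ops), (Vega, Uma, 1987, 13, 28, hr), (Vega, Uma, 1987, 13, 28, mkt), (Vega, Uma, 1987, 27, 13, hr), (Vega, Uma, 1987, 27, 13, mkt), (Vega, Uma, 1987, 30, 25, hr), (Vega, Uma, 1987, 30, 25, mkt)}
π[title, mname, genre, year]: project onto (title, mname, genre, year) (7 duplicate(s) eliminated) → {(Delta, Rae, ops, 1998), (Vega, Rae, ops, 2023), (Vega, Uma, hr, 1987), (Vega, Uma, mkt, 1987)}
σ[title != Vega]: keep tuples satisfying title != Vega → {(Delta, Rae, ops, 1998)}
π[year, genre]: project onto (year, genre) → {(1998, ops)}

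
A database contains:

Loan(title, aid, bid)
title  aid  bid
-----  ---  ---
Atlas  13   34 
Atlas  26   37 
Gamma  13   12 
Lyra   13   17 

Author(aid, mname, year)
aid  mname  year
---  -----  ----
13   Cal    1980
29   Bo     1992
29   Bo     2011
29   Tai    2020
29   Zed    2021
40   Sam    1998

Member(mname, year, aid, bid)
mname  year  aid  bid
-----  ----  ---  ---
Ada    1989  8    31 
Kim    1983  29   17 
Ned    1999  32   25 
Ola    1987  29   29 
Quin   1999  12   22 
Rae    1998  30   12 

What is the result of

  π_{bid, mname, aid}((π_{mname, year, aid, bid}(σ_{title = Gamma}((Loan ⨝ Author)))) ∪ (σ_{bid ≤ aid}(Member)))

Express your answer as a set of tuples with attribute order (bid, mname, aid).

{(12, Cal, 13), (12, Rae, 30), (17, Kim, 29), (25, Ned, 32), (29, Ola, 29)}

Loan ⋈ Author (natural join on aid): {(Atlas, 13, 34, Cal, 1980), (Gamma, 13, 12, Cal, 1980), (Lyra, 13, 17, Cal, 1980)}
Selection title = Gamma: {(Gamma, 13, 12, Cal, 1980)}
Keep only column(s) mname, year, aid, bid: {(Cal, 1980, 13, 12)}
Selection bid ≤ aid: {(Kim, 1983, 29, 17), (Ned, 1999, 32, 25), (Ola, 1987, 29, 29), (Rae, 1998, 30, 12)}
Union: {(Cal, 1980, 13, 12)} with {(Kim, 1983, 29, 17), (Ned, 1999, 32, 25), (Ola, 1987, 29, 29), (Rae, 1998, 30, 12)} → {(Cal, 1980, 13, 12), (Kim, 1983, 29, 17), (Ned, 1999, 32, 25), (Ola, 1987, 29, 29), (Rae, 1998, 30, 12)}
Keep only column(s) bid, mname, aid: {(12, Cal, 13), (12, Rae, 30), (17, Kim, 29), (25, Ned, 32), (29, Ola, 29)}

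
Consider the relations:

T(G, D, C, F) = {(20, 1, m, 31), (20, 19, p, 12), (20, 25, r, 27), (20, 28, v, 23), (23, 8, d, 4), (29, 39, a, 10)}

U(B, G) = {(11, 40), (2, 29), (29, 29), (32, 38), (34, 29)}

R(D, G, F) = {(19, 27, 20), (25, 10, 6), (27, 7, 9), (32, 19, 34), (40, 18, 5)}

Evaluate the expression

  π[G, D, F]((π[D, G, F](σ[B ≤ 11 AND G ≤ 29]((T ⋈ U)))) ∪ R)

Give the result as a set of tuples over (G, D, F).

{(10, 25, 6), (18, 40, 5), (19, 32, 34), (27, 19, 20), (29, 39, 10), (7, 27, 9)}

T ⋈ U (natural join on G): {(29, 39, a, 10, 2), (29, 39, a, 10, 29), (29, 39, a, 10, 34)}
Apply σ_{B ≤ 11 AND G ≤ 29}; surviving tuples: {(29, 39, a, 10, 2)}
Keep only column(s) D, G, F: {(39, 29, 10)}
Taking the union: {(19, 27, 20), (25, 10, 6), (27, 7, 9), (32, 19, 34), (39, 29, 10), (40, 18, 5)}
Keep only column(s) G, D, F: {(10, 25, 6), (18, 40, 5), (19, 32, 34), (27, 19, 20), (29, 39, 10), (7, 27, 9)}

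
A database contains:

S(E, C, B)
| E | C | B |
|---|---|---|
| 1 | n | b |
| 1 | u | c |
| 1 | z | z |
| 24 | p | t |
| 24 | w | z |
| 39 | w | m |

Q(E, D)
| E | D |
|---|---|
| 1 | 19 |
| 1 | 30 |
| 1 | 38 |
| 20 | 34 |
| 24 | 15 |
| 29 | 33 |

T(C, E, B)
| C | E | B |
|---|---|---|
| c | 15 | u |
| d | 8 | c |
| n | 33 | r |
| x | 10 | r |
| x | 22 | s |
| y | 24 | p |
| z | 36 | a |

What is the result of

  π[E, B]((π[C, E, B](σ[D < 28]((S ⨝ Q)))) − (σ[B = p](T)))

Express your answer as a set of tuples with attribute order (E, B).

{(1, b), (1, c), (1, z), (24, t), (24, z)}

S ⋈ Q (natural join on E): {(1, n, b, 19), (1, n, b, 30), (1, n, b, 38), (1, u, c, 19), (1, u, c, 30), (1, u, c, 38), (1, z, z, 19), (1, z, z, 30), (1, z, z, 38), (24, p, t, 15), (24, w, z, 15)}
σ[D < 28]: keep tuples satisfying D < 28 → {(1, n, b, 19), (1, u, c, 19), (1, z, z, 19), (24, p, t, 15), (24, w, z, 15)}
π[C, E, B]: project onto (C, E, B) → {(n, 1, b), (p, 24, t), (u, 1, c), (w, 24, z), (z, 1, z)}
σ[B = p]: keep tuples satisfying B = p → {(y, 24, p)}
Set difference of the two operands is {(n, 1, b), (p, 24, t), (u, 1, c), (w, 24, z), (z, 1, z)}.
π[E, B]: project onto (E, B) → {(1, b), (1, c), (1, z), (24, t), (24, z)}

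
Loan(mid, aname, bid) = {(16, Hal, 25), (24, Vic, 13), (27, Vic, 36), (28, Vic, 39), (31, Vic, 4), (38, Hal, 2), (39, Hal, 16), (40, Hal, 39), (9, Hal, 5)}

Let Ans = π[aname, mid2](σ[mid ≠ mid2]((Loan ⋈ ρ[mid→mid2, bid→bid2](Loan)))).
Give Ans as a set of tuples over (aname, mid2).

ρ[mid→mid2, bid→bid2]: schema becomes (mid2, aname, bid2); tuples unchanged.
Joining Loan and ρ[mid→mid2, bid→bid2](Loan) on aname yields {(16, Hal, 25, 16, 25), (16, Hal, 25, 38, 2), (16, Hal, 25, 39, 16), (16, Hal, 25, 40, 39), (16, Hal, 25, 9, 5), (24, Vic, 13, 24, 13), (24, Vic, 13, 27, 36), (24, Vic, 13, 28, 39), (24, Vic, 13, 31, 4), (27, Vic, 36, 24, 13), (27, Vic, 36, 27, 36), (27, Vic, 36, 28, 39), (27, Vic, 36, 31, 4), (28, Vic, 39, 24, 13), (28, Vic, 39, 27, 36), (28, Vic, 39, 28, 39), (28, Vic, 39, 31, 4), (31, Vic, 4, 24, 13), (31, Vic, 4, 27, 36), (31, Vic, 4, 28, 39), (31, Vic, 4, 31, 4), (38, Hal, 2, 16, 25), (38, Hal, 2, 38, 2), (38, Hal, 2, 39, 16), (38, Hal, 2, 40, 39), (38, Hal, 2, 9, 5), (39, Hal, 16, 16, 25), (39, Hal, 16, 38, 2), (39, Hal, 16, 39, 16), (39, Hal, 16, 40, 39), (39, Hal, 16, 9, 5), (40, Hal, 39, 16, 25), (40, Hal, 39, 38, 2), (40, Hal, 39, 39, 16), (40, Hal, 39, 40, 39), (40, Hal, 39, 9, 5), (9, Hal, 5, 16, 25), (9, Hal, 5, 38, 2), (9, Hal, 5, 39, 16), (9, Hal, 5, 40, 39), (9, Hal, 5, 9, 5)}.
Filtering on mid ≠ mid2 leaves {(16, Hal, 25, 38, 2), (16, Hal, 25, 39, 16), (16, Hal, 25, 40, 39), (16, Hal, 25, 9, 5), (24, Vic, 13, 27, 36), (24, Vic, 13, 28, 39), (24, Vic, 13, 31, 4), (27, Vic, 36, 24, 13), (27, Vic, 36, 28, 39), (27, Vic, 36, 31, 4), (28, Vic, 39, 24, 13), (28, Vic, 39, 27, 36), (28, Vic, 39, 31, 4), (31, Vic, 4, 24, 13), (31, Vic, 4, 27, 36), (31, Vic, 4, 28, 39), (38, Hal, 2, 16, 25), (38, Hal, 2, 39, 16), (38, Hal, 2, 40, 39), (38, Hal, 2, 9, 5), (39, Hal, 16, 16, 25), (39, Hal, 16, 38, 2), (39, Hal, 16, 40, 39), (39, Hal, 16, 9, 5), (40, Hal, 39, 16, 25), (40, Hal, 39, 38, 2), (40, Hal, 39, 39, 16), (40, Hal, 39, 9, 5), (9, Hal, 5, 16, 25), (9, Hal, 5, 38, 2), (9, Hal, 5, 39, 16), (9, Hal, 5, 40, 39)}.
π_{aname, mid2} gives {(Hal, 16), (Hal, 38), (Hal, 39), (Hal, 40), (Hal, 9), (Vic, 24), (Vic, 27), (Vic, 28), (Vic, 31)} (23 duplicate(s) eliminated).

{(Hal, 16), (Hal, 38), (Hal, 39), (Hal, 40), (Hal, 9), (Vic, 24), (Vic, 27), (Vic, 28), (Vic, 31)}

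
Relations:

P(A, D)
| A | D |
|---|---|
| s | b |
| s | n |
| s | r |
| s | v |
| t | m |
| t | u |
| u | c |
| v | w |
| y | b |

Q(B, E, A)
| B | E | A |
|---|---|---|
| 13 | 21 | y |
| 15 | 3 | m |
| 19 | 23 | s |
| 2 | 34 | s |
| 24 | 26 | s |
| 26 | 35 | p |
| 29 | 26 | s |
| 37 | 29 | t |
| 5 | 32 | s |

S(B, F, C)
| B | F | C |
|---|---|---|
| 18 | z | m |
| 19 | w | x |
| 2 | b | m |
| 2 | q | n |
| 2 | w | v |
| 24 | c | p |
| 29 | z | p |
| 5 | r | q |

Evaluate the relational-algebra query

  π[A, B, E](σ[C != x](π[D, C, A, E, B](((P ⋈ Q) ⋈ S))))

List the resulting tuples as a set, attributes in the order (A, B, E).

P ⋈ Q (natural join on A): {(s, b, 19, 23), (s, b, 2, 34), (s, b, 24, 26), (s, b, 29, 26), (s, b, 5, 32), (s, n, 19, 23), (s, n, 2, 34), (s, n, 24, 26), (s, n, 29, 26), (s, n, 5, 32), (s, r, 19, 23), (s, r, 2, 34), (s, r, 24, 26), (s, r, 29, 26), (s, r, 5, 32), (s, v, 19, 23), (s, v, 2, 34), (s, v, 24, 26), (s, v, 29, 26), (s, v, 5, 32), (t, m, 37, 29), (t, u, 37, 29), (y, b, 13, 21)}
(P ⋈ Q) ⋈ S (natural join on B): {(s, b, 19, 23, w, x), (s, b, 2, 34, b, m), (s, b, 2, 34, q, n), (s, b, 2, 34, w, v), (s, b, 24, 26, c, p), (s, b, 29, 26, z, p), (s, b, 5, 32, r, q), (s, n, 19, 23, w, x), (s, n, 2, 34, b, m), (s, n, 2, 34, q, n), (s, n, 2, 34, w, v), (s, n, 24, 26, c, p), (s, n, 29, 26, z, p), (s, n, 5, 32, r, q), (s, r, 19, 23, w, x), (s, r, 2, 34, b, m), (s, r, 2, 34, q, n), (s, r, 2, 34, w, v), (s, r, 24, 26, c, p), (s, r, 29, 26, z, p), (s, r, 5, 32, r, q), (s, v, 19, 23, w, x), (s, v, 2, 34, b, m), (s, v, 2, 34, q, n), (s, v, 2, 34, w, v), (s, v, 24, 26, c, p), (s, v, 29, 26, z, p), (s, v, 5, 32, r, q)}
Projecting to D, C, A, E, B: {(b, m, s, 34, 2), (b, n, s, 34, 2), (b, p, s, 26, 24), (b, p, s, 26, 29), (b, q, s, 32, 5), (b, v, s, 34, 2), (b, x, s, 23, 19), (n, m, s, 34, 2), (n, n, s, 34, 2), (n, p, s, 26, 24), (n, p, s, 26, 29), (n, q, s, 32, 5), (n, v, s, 34, 2), (n, x, s, 23, 19), (r, m, s, 34, 2), (r, n, s, 34, 2), (r, p, s, 26, 24), (r, p, s, 26, 29), (r, q, s, 32, 5), (r, v, s, 34, 2), (r, x, s, 23, 19), (v, m, s, 34, 2), (v, n, s, 34, 2), (v, p, s, 26, 24), (v, p, s, 26, 29), (v, q, s, 32, 5), (v, v, s, 34, 2), (v, x, s, 23, 19)}
Selection C != x: {(b, m, s, 34, 2), (b, n, s, 34, 2), (b, p, s, 26, 24), (b, p, s, 26, 29), (b, q, s, 32, 5), (b, v, s, 34, 2), (n, m, s, 34, 2), (n, n, s, 34, 2), (n, p, s, 26, 24), (n, p, s, 26, 29), (n, q, s, 32, 5), (n, v, s, 34, 2), (r, m, s, 34, 2), (r, n, s, 34, 2), (r, p, s, 26, 24), (r, p, s, 26, 29), (r, q, s, 32, 5), (r, v, s, 34, 2), (v, m, s, 34, 2), (v, n, s, 34, 2), (v, p, s, 26, 24), (v, p, s, 26, 29), (v, q, s, 32, 5), (v, v, s, 34, 2)}
Projecting to A, B, E (20 duplicate(s) eliminated): {(s, 2, 34), (s, 24, 26), (s, 29, 26), (s, 5, 32)}

{(s, 2, 34), (s, 24, 26), (s, 29, 26), (s, 5, 32)}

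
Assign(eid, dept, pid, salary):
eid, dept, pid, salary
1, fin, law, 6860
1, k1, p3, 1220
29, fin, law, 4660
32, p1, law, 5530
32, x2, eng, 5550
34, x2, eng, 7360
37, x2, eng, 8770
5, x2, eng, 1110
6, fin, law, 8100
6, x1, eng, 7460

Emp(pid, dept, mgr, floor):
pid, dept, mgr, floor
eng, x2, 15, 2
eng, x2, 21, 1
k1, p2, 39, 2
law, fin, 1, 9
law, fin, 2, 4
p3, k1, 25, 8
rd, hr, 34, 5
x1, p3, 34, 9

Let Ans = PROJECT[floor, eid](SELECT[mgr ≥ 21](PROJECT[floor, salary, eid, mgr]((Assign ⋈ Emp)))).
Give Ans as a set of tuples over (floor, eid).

{(1, 32), (1, 34), (1, 37), (1, 5), (8, 1)}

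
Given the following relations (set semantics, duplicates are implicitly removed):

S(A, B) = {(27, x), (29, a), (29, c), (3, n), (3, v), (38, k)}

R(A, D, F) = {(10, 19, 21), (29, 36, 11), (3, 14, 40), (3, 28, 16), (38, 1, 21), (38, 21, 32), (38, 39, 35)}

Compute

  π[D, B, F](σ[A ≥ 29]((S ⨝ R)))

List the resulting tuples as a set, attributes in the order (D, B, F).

Natural join on A: {(29, a, 36, 11), (29, c, 36, 11), (3, n, 14, 40), (3, n, 28, 16), (3, v, 14, 40), (3, v, 28, 16), (38, k, 1, 21), (38, k, 21, 32), (38, k, 39, 35)}
σ[A ≥ 29]: keep tuples satisfying A ≥ 29 → {(29, a, 36, 11), (29, c, 36, 11), (38, k, 1, 21), (38, k, 21, 32), (38, k, 39, 35)}
π_{D, B, F} gives {(1, k, 21), (21, k, 32), (36, a, 11), (36, c, 11), (39, k, 35)}.

{(1, k, 21), (21, k, 32), (36, a, 11), (36, c, 11), (39, k, 35)}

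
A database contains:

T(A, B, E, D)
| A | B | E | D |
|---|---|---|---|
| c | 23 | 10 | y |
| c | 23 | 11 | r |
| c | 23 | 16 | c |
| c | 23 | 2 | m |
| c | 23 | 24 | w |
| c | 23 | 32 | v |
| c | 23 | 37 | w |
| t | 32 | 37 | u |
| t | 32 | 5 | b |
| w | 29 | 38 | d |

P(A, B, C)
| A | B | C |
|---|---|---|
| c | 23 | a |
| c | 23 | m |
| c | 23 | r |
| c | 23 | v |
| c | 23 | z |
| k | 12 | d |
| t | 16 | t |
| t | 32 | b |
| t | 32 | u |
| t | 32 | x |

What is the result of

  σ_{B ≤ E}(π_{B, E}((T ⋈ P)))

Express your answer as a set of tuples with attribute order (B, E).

Natural join on A, B: {(c, 23, 10, y, a), (c, 23, 10, y, m), (c, 23, 10, y, r), (c, 23, 10, y, v), (c, 23, 10, y, z), (c, 23, 11, r, a), (c, 23, 11, r, m), (c, 23, 11, r, r), (c, 23, 11, r, v), (c, 23, 11, r, z), (c, 23, 16, c, a), (c, 23, 16, c, m), (c, 23, 16, c, r), (c, 23, 16, c, v), (c, 23, 16, c, z), (c, 23, 2, m, a), (c, 23, 2, m, m), (c, 23, 2, m, r), (c, 23, 2, m, v), (c, 23, 2, m, z), (c, 23, 24, w, a), (c, 23, 24, w, m), (c, 23, 24, w, r), (c, 23, 24, w, v), (c, 23, 24, w, z), (c, 23, 32, v, a), (c, 23, 32, v, m), (c, 23, 32, v, r), (c, 23, 32, v, v), (c, 23, 32, v, z), (c, 23, 37, w, a), (c, 23, 37, w, m), (c, 23, 37, w, r), (c, 23, 37, w, v), (c, 23, 37, w, z), (t, 32, 37, u, b), (t, 32, 37, u, u), (t, 32, 37, u, x), (t, 32, 5, b, b), (t, 32, 5, b, u), (t, 32, 5, b, x)}
Projecting to B, E (32 duplicate(s) eliminated): {(23, 10), (23, 11), (23, 16), (23, 2), (23, 24), (23, 32), (23, 37), (32, 37), (32, 5)}
Selection B ≤ E: {(23, 24), (23, 32), (23, 37), (32, 37)}

{(23, 24), (23, 32), (23, 37), (32, 37)}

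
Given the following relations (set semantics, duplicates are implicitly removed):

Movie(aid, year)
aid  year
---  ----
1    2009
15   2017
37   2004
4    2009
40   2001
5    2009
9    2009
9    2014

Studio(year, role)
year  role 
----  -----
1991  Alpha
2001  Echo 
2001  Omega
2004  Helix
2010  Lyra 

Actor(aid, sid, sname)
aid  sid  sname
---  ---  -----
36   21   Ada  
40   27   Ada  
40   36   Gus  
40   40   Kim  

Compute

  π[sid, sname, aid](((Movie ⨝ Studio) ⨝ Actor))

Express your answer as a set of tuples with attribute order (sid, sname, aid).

Natural join on year: {(37, 2004, Helix), (40, 2001, Echo), (40, 2001, Omega)}
Natural join on aid: {(40, 2001, Echo, 27, Ada), (40, 2001, Echo, 36, Gus), (40, 2001, Echo, 40, Kim), (40, 2001, Omega, 27, Ada), (40, 2001, Omega, 36, Gus), (40, 2001, Omega, 40, Kim)}
Projecting to sid, sname, aid (3 duplicate(s) eliminated): {(27, Ada, 40), (36, Gus, 40), (40, Kim, 40)}

{(27, Ada, 40), (36, Gus, 40), (40, Kim, 40)}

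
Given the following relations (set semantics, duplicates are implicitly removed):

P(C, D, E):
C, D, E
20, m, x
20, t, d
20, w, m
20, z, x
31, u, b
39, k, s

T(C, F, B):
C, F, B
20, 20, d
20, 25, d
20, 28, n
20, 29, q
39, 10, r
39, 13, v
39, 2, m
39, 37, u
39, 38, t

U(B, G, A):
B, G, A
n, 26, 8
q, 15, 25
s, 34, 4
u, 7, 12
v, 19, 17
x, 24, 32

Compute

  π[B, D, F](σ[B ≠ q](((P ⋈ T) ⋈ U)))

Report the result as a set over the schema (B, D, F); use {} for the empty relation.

Natural join on C: {(20, m, x, 20, d), (20, m, x, 25, d), (20, m, x, 28, n), (20, m, x, 29, q), (20, t, d, 20, d), (20, t, d, 25, d), (20, t, d, 28, n), (20, t, d, 29, q), (20, w, m, 20, d), (20, w, m, 25, d), (20, w, m, 28, n), (20, w, m, 29, q), (20, z, x, 20, d), (20, z, x, 25, d), (20, z, x, 28, n), (20, z, x, 29, q), (39, k, s, 10, r), (39, k, s, 13, v), (39, k, s, 2, m), (39, k, s, 37, u), (39, k, s, 38, t)}
Natural join on B: {(20, m, x, 28, n, 26, 8), (20, m, x, 29, q, 15, 25), (20, t, d, 28, n, 26, 8), (20, t, d, 29, q, 15, 25), (20, w, m, 28, n, 26, 8), (20, w, m, 29, q, 15, 25), (20, z, x, 28, n, 26, 8), (20, z, x, 29, q, 15, 25), (39, k, s, 13, v, 19, 17), (39, k, s, 37, u, 7, 12)}
Apply σ_{B ≠ q}; surviving tuples: {(20, m, x, 28, n, 26, 8), (20, t, d, 28, n, 26, 8), (20, w, m, 28, n, 26, 8), (20, z, x, 28, n, 26, 8), (39, k, s, 13, v, 19, 17), (39, k, s, 37, u, 7, 12)}
Projecting to B, D, F: {(n, m, 28), (n, t, 28), (n, w, 28), (n, z, 28), (u, k, 37), (v, k, 13)}

{(n, m, 28), (n, t, 28), (n, w, 28), (n, z, 28), (u, k, 37), (v, k, 13)}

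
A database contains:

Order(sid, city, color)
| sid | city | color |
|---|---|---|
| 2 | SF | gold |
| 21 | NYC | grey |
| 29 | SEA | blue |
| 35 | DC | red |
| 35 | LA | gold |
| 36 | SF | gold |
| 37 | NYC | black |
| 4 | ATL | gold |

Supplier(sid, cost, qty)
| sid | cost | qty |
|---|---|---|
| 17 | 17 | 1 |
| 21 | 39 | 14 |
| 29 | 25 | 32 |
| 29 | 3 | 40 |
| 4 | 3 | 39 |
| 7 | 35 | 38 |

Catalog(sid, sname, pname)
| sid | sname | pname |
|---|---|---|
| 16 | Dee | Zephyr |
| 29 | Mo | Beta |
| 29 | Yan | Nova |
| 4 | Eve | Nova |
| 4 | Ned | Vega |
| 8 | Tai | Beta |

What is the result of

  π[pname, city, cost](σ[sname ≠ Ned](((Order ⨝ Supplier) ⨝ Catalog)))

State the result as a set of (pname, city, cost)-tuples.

Natural join on sid: {(21, NYC, grey, 39, 14), (29, SEA, blue, 25, 32), (29, SEA, blue, 3, 40), (4, ATL, gold, 3, 39)}
Natural join on sid: {(29, SEA, blue, 25, 32, Mo, Beta), (29, SEA, blue, 25, 32, Yan, Nova), (29, SEA, blue, 3, 40, Mo, Beta), (29, SEA, blue, 3, 40, Yan, Nova), (4, ATL, gold, 3, 39, Eve, Nova), (4, ATL, gold, 3, 39, Ned, Vega)}
σ[sname ≠ Ned]: keep tuples satisfying sname ≠ Ned → {(29, SEA, blue, 25, 32, Mo, Beta), (29, SEA, blue, 25, 32, Yan, Nova), (29, SEA, blue, 3, 40, Mo, Beta), (29, SEA, blue, 3, 40, Yan, Nova), (4, ATL, gold, 3, 39, Eve, Nova)}
Projecting to pname, city, cost: {(Beta, SEA, 25), (Beta, SEA, 3), (Nova, ATL, 3), (Nova, SEA, 25), (Nova, SEA, 3)}

{(Beta, SEA, 25), (Beta, SEA, 3), (Nova, ATL, 3), (Nova, SEA, 25), (Nova, SEA, 3)}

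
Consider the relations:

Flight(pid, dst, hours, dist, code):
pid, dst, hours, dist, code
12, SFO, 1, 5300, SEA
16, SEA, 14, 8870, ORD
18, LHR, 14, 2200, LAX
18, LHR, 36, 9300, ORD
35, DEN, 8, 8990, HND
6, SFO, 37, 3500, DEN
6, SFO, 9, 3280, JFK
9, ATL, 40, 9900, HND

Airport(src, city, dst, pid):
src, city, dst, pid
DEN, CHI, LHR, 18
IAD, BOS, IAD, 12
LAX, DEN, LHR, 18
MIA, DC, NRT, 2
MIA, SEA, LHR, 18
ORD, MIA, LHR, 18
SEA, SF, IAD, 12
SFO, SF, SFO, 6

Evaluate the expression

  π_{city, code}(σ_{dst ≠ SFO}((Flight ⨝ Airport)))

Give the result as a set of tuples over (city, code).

{(CHI, LAX), (CHI, ORD), (DEN, LAX), (DEN, ORD), (MIA, LAX), (MIA, ORD), (SEA, LAX), (SEA, ORD)}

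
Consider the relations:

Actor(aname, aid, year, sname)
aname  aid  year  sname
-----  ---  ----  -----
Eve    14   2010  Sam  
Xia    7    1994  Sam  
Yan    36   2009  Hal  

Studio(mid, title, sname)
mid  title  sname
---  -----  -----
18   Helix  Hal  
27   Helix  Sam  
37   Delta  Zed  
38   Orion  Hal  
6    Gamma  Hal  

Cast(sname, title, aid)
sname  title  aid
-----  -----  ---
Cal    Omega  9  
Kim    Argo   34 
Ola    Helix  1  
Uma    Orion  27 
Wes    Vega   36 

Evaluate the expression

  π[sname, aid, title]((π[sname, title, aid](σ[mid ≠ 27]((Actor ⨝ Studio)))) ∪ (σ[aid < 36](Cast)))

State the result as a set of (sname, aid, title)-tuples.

{(Cal, 9, Omega), (Hal, 36, Gamma), (Hal, 36, Helix), (Hal, 36, Orion), (Kim, 34, Argo), (Ola, 1, Helix), (Uma, 27, Orion)}

Natural join on sname: {(Eve, 14, 2010, Sam, 27, Helix), (Xia, 7, 1994, Sam, 27, Helix), (Yan, 36, 2009, Hal, 18, Helix), (Yan, 36, 2009, Hal, 38, Orion), (Yan, 36, 2009, Hal, 6, Gamma)}
Filtering on mid ≠ 27 leaves {(Yan, 36, 2009, Hal, 18, Helix), (Yan, 36, 2009, Hal, 38, Orion), (Yan, 36, 2009, Hal, 6, Gamma)}.
Keep only column(s) sname, title, aid: {(Hal, Gamma, 36), (Hal, Helix, 36), (Hal, Orion, 36)}
Filtering on aid < 36 leaves {(Cal, Omega, 9), (Kim, Argo, 34), (Ola, Helix, 1), (Uma, Orion, 27)}.
Union: {(Hal, Gamma, 36), (Hal, Helix, 36), (Hal, Orion, 36)} with {(Cal, Omega, 9), (Kim, Argo, 34), (Ola, Helix, 1), (Uma, Orion, 27)} → {(Cal, Omega, 9), (Hal, Gamma, 36), (Hal, Helix, 36), (Hal, Orion, 36), (Kim, Argo, 34), (Ola, Helix, 1), (Uma, Orion, 27)}
Keep only column(s) sname, aid, title: {(Cal, 9, Omega), (Hal, 36, Gamma), (Hal, 36, Helix), (Hal, 36, Orion), (Kim, 34, Argo), (Ola, 1, Helix), (Uma, 27, Orion)}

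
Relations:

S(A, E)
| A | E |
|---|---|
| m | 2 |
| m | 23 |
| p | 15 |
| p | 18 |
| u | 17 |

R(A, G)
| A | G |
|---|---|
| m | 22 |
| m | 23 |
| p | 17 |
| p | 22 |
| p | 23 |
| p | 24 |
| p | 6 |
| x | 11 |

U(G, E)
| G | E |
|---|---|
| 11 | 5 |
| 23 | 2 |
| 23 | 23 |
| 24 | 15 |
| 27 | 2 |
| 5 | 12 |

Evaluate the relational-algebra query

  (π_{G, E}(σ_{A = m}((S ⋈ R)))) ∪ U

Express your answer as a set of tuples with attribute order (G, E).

{(11, 5), (22, 2), (22, 23), (23, 2), (23, 23), (24, 15), (27, 2), (5, 12)}

S ⋈ R (natural join on A): {(m, 2, 22), (m, 2, 23), (m, 23, 22), (m, 23, 23), (p, 15, 17), (p, 15, 22), (p, 15, 23), (p, 15, 24), (p, 15, 6), (p, 18, 17), (p, 18, 22), (p, 18, 23), (p, 18, 24), (p, 18, 6)}
Filtering on A = m leaves {(m, 2, 22), (m, 2, 23), (m, 23, 22), (m, 23, 23)}.
π[G, E]: project onto (G, E) → {(22, 2), (22, 23), (23, 2), (23, 23)}
Union: {(22, 2), (22, 23), (23, 2), (23, 23)} with {(11, 5), (23, 2), (23, 23), (24, 15), (27, 2), (5, 12)} → {(11, 5), (22, 2), (22, 23), (23, 2), (23, 23), (24, 15), (27, 2), (5, 12)}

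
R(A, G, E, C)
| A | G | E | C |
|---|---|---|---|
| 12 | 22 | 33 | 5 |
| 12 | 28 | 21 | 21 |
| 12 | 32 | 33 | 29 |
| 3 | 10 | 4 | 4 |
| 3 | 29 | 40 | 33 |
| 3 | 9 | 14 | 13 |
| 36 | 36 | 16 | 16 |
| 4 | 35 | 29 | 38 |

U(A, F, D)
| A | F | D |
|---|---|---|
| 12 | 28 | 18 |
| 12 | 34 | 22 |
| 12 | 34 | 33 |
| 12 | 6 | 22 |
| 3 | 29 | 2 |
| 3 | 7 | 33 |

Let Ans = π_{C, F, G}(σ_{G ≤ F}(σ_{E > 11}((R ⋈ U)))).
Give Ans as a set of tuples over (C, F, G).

{(13, 29, 9), (21, 28, 28), (21, 34, 28), (29, 34, 32), (33, 29, 29), (5, 28, 22), (5, 34, 22)}

Natural join on A: {(12, 22, 33, 5, 28, 18), (12, 22, 33, 5, 34, 22), (12, 22, 33, 5, 34, 33), (12, 22, 33, 5, 6, 22), (12, 28, 21, 21, 28, 18), (12, 28, 21, 21, 34, 22), (12, 28, 21, 21, 34, 33), (12, 28, 21, 21, 6, 22), (12, 32, 33, 29, 28, 18), (12, 32, 33, 29, 34, 22), (12, 32, 33, 29, 34, 33), (12, 32, 33, 29, 6, 22), (3, 10, 4, 4, 29, 2), (3, 10, 4, 4, 7, 33), (3, 29, 40, 33, 29, 2), (3, 29, 40, 33, 7, 33), (3, 9, 14, 13, 29, 2), (3, 9, 14, 13, 7, 33)}
Filtering on E > 11 leaves {(12, 22, 33, 5, 28, 18), (12, 22, 33, 5, 34, 22), (12, 22, 33, 5, 34, 33), (12, 22, 33, 5, 6, 22), (12, 28, 21, 21, 28, 18), (12, 28, 21, 21, 34, 22), (12, 28, 21, 21, 34, 33), (12, 28, 21, 21, 6, 22), (12, 32, 33, 29, 28, 18), (12, 32, 33, 29, 34, 22), (12, 32, 33, 29, 34, 33), (12, 32, 33, 29, 6, 22), (3, 29, 40, 33, 29, 2), (3, 29, 40, 33, 7, 33), (3, 9, 14, 13, 29, 2), (3, 9, 14, 13, 7, 33)}.
Filtering on G ≤ F leaves {(12, 22, 33, 5, 28, 18), (12, 22, 33, 5, 34, 22), (12, 22, 33, 5, 34, 33), (12, 28, 21, 21, 28, 18), (12, 28, 21, 21, 34, 22), (12, 28, 21, 21, 34, 33), (12, 32, 33, 29, 34, 22), (12, 32, 33, 29, 34, 33), (3, 29, 40, 33, 29, 2), (3, 9, 14, 13, 29, 2)}.
π[C, F, G]: project onto (C, F, G) (3 duplicate(s) eliminated) → {(13, 29, 9), (21, 28, 28), (21, 34, 28), (29, 34, 32), (33, 29, 29), (5, 28, 22), (5, 34, 22)}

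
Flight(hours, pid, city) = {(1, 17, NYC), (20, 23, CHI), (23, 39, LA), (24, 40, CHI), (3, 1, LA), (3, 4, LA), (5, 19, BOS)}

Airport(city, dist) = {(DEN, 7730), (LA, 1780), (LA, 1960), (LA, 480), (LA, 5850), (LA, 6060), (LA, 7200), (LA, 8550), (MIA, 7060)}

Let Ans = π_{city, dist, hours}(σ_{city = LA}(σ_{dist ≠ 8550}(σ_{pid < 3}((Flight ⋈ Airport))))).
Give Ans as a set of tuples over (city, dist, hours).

{(LA, 1780, 3), (LA, 1960, 3), (LA, 480, 3), (LA, 5850, 3), (LA, 6060, 3), (LA, 7200, 3)}

Natural join on city: {(23, 39, LA, 1780), (23, 39, LA, 1960), (23, 39, LA, 480), (23, 39, LA, 5850), (23, 39, LA, 6060), (23, 39, LA, 7200), (23, 39, LA, 8550), (3, 1, LA, 1780), (3, 1, LA, 1960), (3, 1, LA, 480), (3, 1, LA, 5850), (3, 1, LA, 6060), (3, 1, LA, 7200), (3, 1, LA, 8550), (3, 4, LA, 1780), (3, 4, LA, 1960), (3, 4, LA, 480), (3, 4, LA, 5850), (3, 4, LA, 6060), (3, 4, LA, 7200), (3, 4, LA, 8550)}
Apply σ_{pid < 3}; surviving tuples: {(3, 1, LA, 1780), (3, 1, LA, 1960), (3, 1, LA, 480), (3, 1, LA, 5850), (3, 1, LA, 6060), (3, 1, LA, 7200), (3, 1, LA, 8550)}
Apply σ_{dist ≠ 8550}; surviving tuples: {(3, 1, LA, 1780), (3, 1, LA, 1960), (3, 1, LA, 480), (3, 1, LA, 5850), (3, 1, LA, 6060), (3, 1, LA, 7200)}
Apply σ_{city = LA}; surviving tuples: {(3, 1, LA, 1780), (3, 1, LA, 1960), (3, 1, LA, 480), (3, 1, LA, 5850), (3, 1, LA, 6060), (3, 1, LA, 7200)}
Projecting to city, dist, hours: {(LA, 1780, 3), (LA, 1960, 3), (LA, 480, 3), (LA, 5850, 3), (LA, 6060, 3), (LA, 7200, 3)}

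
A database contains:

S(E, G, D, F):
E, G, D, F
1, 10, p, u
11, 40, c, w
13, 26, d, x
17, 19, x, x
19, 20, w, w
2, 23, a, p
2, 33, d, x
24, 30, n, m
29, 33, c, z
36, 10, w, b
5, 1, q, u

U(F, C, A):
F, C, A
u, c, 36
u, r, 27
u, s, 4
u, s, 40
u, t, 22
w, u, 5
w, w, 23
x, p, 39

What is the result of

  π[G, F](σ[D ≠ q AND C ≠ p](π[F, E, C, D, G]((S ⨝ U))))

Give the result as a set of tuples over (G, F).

{(10, u), (20, w), (40, w)}

Joining S and U on F yields {(1, 10, p, u, c, 36), (1, 10, p, u, r, 27), (1, 10, p, u, s, 4), (1, 10, p, u, s, 40), (1, 10, p, u, t, 22), (11, 40, c, w, u, 5), (11, 40, c, w, w, 23), (13, 26, d, x, p, 39), (17, 19, x, x, p, 39), (19, 20, w, w, u, 5), (19, 20, w, w, w, 23), (2, 33, d, x, p, 39), (5, 1, q, u, c, 36), (5, 1, q, u, r, 27), (5, 1, q, u, s, 4), (5, 1, q, u, s, 40), (5, 1, q, u, t, 22)}.
Projecting to F, E, C, D, G (2 duplicate(s) eliminated): {(u, 1, c, p, 10), (u, 1, r, p, 10), (u, 1, s, p, 10), (u, 1, t, p, 10), (u, 5, c, q, 1), (u, 5, r, q, 1), (u, 5, s, q, 1), (u, 5, t, q, 1), (w, 11, u, c, 40), (w, 11, w, c, 40), (w, 19, u, w, 20), (w, 19, w, w, 20), (x, 13, p, d, 26), (x, 17, p, x, 19), (x, 2, p, d, 33)}
Apply σ_{D ≠ q AND C ≠ p}; surviving tuples: {(u, 1, c, p, 10), (u, 1, r, p, 10), (u, 1, s, p, 10), (u, 1, t, p, 10), (w, 11, u, c, 40), (w, 11, w, c, 40), (w, 19, u, w, 20), (w, 19, w, w, 20)}
Projecting to G, F (5 duplicate(s) eliminated): {(10, u), (20, w), (40, w)}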